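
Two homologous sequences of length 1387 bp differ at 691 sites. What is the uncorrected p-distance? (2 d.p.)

0.50

p = 691/1387 = 0.498197… ≈ 0.50 (to 2 d.p.).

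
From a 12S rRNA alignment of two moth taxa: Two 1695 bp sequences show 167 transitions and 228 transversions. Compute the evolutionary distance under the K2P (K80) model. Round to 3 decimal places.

P = 167/1695 ≈ 0.098525 and Q = 228/1695 ≈ 0.134513.
Under the Kimura two-parameter model, d = −½ ln(1 − 2P − Q) − ¼ ln(1 − 2Q).
1 − 2P − Q = 0.668437, giving −½ ln(0.668437) = 0.201407.
1 − 2Q = 0.730974, giving −¼ ln(0.730974) = 0.078344.
d = 0.201407 + 0.078344 = 0.279751.

0.280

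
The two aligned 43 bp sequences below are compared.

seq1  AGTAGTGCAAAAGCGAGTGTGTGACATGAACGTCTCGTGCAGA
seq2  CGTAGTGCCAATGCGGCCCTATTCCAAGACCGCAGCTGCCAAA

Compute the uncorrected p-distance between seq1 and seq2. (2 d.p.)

0.44

The sequences differ at 19 of 43 positions.
p = 19/43 = 0.441860… ≈ 0.44 (to 2 d.p.).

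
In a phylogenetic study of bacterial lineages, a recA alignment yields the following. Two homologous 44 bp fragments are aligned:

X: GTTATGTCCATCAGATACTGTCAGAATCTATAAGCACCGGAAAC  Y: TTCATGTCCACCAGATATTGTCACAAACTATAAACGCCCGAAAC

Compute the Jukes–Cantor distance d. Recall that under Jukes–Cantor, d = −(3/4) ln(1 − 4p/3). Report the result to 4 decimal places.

The sequences differ at 9 of 44 sites (1, 3, 11, 18, 24, 27, 34, 36, 39), so p = 9/44 ≈ 0.204545.
d = −(3/4) ln(1 − 4p/3) = −0.75 ln(1 − 0.272727) = −0.75 ln(0.727273)
  = −0.75 × (-0.318453) = 0.238840 substitutions/site.

0.2388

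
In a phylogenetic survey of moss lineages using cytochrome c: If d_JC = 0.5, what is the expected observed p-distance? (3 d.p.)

p = (3/4)(1 − e^(−4d/3)) = 0.75 × (1 − e^(-0.666667)) = 0.75 × (1 − 0.513417) = 0.364937.

0.365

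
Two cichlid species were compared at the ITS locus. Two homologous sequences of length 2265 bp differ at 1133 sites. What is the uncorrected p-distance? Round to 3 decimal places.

0.500

p = 1133/2265 = 0.500220… ≈ 0.500 (to 3 d.p.).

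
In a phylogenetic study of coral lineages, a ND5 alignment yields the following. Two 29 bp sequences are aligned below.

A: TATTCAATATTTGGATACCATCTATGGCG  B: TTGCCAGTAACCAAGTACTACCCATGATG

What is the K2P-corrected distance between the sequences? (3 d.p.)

Of 29 sites, 12 differences are transitions and 3 are transversions, so P = 12/29 ≈ 0.413793 and Q = 3/29 ≈ 0.103448.
Under the Kimura two-parameter model, d = −½ ln(1 − 2P − Q) − ¼ ln(1 − 2Q).
1 − 2P − Q = 0.068966, giving −½ ln(0.068966) = 1.337071.
1 − 2Q = 0.793104, giving −¼ ln(0.793104) = 0.057950.
d = 1.337071 + 0.057950 = 1.395021.

1.395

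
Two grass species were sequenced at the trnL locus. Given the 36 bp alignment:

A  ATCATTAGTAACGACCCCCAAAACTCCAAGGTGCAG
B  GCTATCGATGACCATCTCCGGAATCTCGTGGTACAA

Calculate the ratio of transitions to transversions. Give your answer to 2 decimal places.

8.50

Transitions are A↔G and C↔T; transversions are all other mismatches.
Transitions: 17. Transversions: 2.
R = 17/2 = 8.50.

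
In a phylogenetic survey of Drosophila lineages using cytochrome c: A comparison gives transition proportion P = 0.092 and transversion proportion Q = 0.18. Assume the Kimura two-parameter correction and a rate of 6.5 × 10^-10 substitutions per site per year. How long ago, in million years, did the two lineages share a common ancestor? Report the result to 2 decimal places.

Under the Kimura two-parameter model, d = −½ ln(1 − 2P − Q) − ¼ ln(1 − 2Q).
1 − 2P − Q = 0.636, giving −½ ln(0.636) = 0.226278.
1 − 2Q = 0.64, giving −¼ ln(0.64) = 0.111572.
d = 0.226278 + 0.111572 = 0.337850.
Under a molecular clock d = 2μt, so t = d/(2μ) = 0.337850 / (2 × 6.5 × 10^-10) = 259.88 million years.

259.88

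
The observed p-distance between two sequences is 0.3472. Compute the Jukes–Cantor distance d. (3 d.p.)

d = −(3/4) ln(1 − 4p/3) = −0.75 ln(1 − 0.462933) = −0.75 ln(0.537067)
  = −0.75 × (-0.621632) = 0.466224 substitutions/site.

0.466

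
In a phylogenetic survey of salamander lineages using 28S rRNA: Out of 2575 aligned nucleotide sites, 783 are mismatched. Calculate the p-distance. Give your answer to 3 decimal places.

0.304

p = 783/2575 = 0.304077… ≈ 0.304 (to 3 d.p.).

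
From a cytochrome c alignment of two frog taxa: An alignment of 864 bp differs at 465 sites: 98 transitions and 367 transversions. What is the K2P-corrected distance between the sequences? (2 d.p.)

P = 98/864 ≈ 0.113426 and Q = 367/864 ≈ 0.424769.
Under the Kimura two-parameter model, d = −½ ln(1 − 2P − Q) − ¼ ln(1 − 2Q).
1 − 2P − Q = 0.348379, giving −½ ln(0.348379) = 0.527232.
1 − 2Q = 0.150462, giving −¼ ln(0.150462) = 0.473511.
d = 0.527232 + 0.473511 = 1.000743.

1.00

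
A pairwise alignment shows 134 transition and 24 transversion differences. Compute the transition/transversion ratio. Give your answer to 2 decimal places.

5.58

R = 134/24 = 5.583333… ≈ 5.58 (to 2 d.p.).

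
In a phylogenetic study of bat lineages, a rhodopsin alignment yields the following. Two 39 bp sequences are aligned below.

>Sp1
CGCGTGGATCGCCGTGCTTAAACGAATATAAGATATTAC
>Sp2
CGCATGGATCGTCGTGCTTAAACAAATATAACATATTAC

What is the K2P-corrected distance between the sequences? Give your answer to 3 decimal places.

0.112

Of 39 sites, 3 differences are transitions and 1 are transversions, so P = 3/39 ≈ 0.076923 and Q = 1/39 ≈ 0.025641.
Under the Kimura two-parameter model, d = −½ ln(1 − 2P − Q) − ¼ ln(1 − 2Q).
1 − 2P − Q = 0.820513, giving −½ ln(0.820513) = 0.098913.
1 − 2Q = 0.948718, giving −¼ ln(0.948718) = 0.013161.
d = 0.098913 + 0.013161 = 0.112074.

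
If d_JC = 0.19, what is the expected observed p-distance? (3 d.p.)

0.168

p = (3/4)(1 − e^(−4d/3)) = 0.75 × (1 − e^(-0.253333)) = 0.75 × (1 − 0.776209) = 0.167843.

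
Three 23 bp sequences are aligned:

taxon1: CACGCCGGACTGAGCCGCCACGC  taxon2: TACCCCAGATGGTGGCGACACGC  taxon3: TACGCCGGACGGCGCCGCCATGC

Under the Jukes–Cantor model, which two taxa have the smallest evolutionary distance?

taxon1 and taxon3

taxon1–taxon2: 8/23 differ, p = 0.348, d = 0.467.
taxon1–taxon3: 4/23 differ, p = 0.174, d = 0.198.
taxon2–taxon3: 7/23 differ, p = 0.304, d = 0.390.
The smallest distance is between taxon1 and taxon3.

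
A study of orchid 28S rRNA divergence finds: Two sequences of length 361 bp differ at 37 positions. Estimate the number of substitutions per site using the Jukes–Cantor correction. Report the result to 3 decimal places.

p = 37/361 ≈ 0.102493.
d = −(3/4) ln(1 − 4p/3) = −0.75 ln(1 − 0.136657) = −0.75 ln(0.863343)
  = −0.75 × (-0.146943) = 0.110207 substitutions/site.

0.110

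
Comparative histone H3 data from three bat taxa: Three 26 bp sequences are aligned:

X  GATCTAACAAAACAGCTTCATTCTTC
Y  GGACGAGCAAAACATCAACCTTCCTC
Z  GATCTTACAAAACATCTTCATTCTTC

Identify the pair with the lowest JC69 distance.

X and Z

X–Y: 9/26 differ, p = 0.346, d = 0.464.
X–Z: 2/26 differ, p = 0.077, d = 0.081.
Y–Z: 9/26 differ, p = 0.346, d = 0.464.
The smallest distance is between X and Z.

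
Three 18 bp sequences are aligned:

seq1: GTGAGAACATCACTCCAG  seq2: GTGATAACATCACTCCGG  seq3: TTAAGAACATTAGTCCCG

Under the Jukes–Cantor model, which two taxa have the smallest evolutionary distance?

seq1 and seq2

seq1–seq2: 2/18 differ, p = 0.111, d = 0.120.
seq1–seq3: 5/18 differ, p = 0.278, d = 0.347.
seq2–seq3: 6/18 differ, p = 0.333, d = 0.441.
The smallest distance is between seq1 and seq2.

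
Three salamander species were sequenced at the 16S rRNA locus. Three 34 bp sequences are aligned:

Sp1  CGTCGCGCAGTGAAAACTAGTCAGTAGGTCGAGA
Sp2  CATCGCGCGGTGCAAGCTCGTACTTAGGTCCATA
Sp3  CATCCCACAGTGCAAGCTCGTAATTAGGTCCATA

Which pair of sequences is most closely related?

Sp1–Sp2: 10/34 differ, p = 0.294, d = 0.373.
Sp1–Sp3: 10/34 differ, p = 0.294, d = 0.373.
Sp2–Sp3: 4/34 differ, p = 0.118, d = 0.128.
The smallest distance is between Sp2 and Sp3.

Sp2 and Sp3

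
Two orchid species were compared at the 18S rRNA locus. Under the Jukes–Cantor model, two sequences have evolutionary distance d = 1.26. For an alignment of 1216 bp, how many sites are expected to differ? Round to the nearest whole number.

742

Invert JC69: p = (3/4)(1 − e^(−4d/3)) = 0.75 × (1 − e^(-1.68)) = 0.75 × (1 − 0.186374) = 0.610220.
Expected differing sites = pL ≈ 0.610220 × 1216 = 742.02752 ≈ 742.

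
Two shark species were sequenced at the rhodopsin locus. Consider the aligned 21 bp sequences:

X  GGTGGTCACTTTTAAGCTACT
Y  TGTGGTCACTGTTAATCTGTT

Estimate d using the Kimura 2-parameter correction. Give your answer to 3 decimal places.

0.287

Of 21 sites, 2 differences are transitions and 3 are transversions, so P = 2/21 ≈ 0.095238 and Q = 3/21 ≈ 0.142857.
Under the Kimura two-parameter model, d = −½ ln(1 − 2P − Q) − ¼ ln(1 − 2Q).
1 − 2P − Q = 0.666667, giving −½ ln(0.666667) = 0.202732.
1 − 2Q = 0.714286, giving −¼ ln(0.714286) = 0.084118.
d = 0.202732 + 0.084118 = 0.286850.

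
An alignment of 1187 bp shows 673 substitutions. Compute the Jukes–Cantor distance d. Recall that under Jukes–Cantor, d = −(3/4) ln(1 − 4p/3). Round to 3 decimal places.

p = 673/1187 ≈ 0.566976.
d = −(3/4) ln(1 − 4p/3) = −0.75 ln(1 − 0.755968) = −0.75 ln(0.244032)
  = −0.75 × (-1.410456) = 1.057842 substitutions/site.

1.058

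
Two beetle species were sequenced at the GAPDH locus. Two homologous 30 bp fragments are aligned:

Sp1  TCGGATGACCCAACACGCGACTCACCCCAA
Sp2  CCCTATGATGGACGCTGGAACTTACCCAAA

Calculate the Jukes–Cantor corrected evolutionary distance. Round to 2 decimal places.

The sequences differ at 14 of 30 sites, so p = 14/30 ≈ 0.466667.
d = −(3/4) ln(1 − 4p/3) = −0.75 ln(1 − 0.622223) = −0.75 ln(0.377777)
  = −0.75 × (-0.973451) = 0.730088 substitutions/site.

0.73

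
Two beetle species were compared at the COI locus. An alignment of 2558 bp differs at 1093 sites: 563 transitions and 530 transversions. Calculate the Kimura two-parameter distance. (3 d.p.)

0.655

P = 563/2558 ≈ 0.220094 and Q = 530/2558 ≈ 0.207193.
Under the Kimura two-parameter model, d = −½ ln(1 − 2P − Q) − ¼ ln(1 − 2Q).
1 − 2P − Q = 0.352619, giving −½ ln(0.352619) = 0.521184.
1 − 2Q = 0.585614, giving −¼ ln(0.585614) = 0.133774.
d = 0.521184 + 0.133774 = 0.654958.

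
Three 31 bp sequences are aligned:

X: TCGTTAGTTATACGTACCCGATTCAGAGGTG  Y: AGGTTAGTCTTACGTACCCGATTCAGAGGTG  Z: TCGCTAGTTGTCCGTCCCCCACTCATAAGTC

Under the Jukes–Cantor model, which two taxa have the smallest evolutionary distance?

X–Y: 4/31 differ, p = 0.129, d = 0.142.
X–Z: 9/31 differ, p = 0.290, d = 0.367.
Y–Z: 12/31 differ, p = 0.387, d = 0.544.
The smallest distance is between X and Y.

X and Y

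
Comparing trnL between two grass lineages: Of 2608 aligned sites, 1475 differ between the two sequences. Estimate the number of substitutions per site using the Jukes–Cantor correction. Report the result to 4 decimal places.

p = 1475/2608 ≈ 0.565567.
d = −(3/4) ln(1 − 4p/3) = −0.75 ln(1 − 0.754089) = −0.75 ln(0.245911)
  = −0.75 × (-1.402786) = 1.052090 substitutions/site.

1.0521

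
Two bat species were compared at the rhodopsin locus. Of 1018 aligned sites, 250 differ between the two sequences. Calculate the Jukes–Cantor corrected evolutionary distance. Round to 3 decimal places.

p = 250/1018 ≈ 0.24558.
d = −(3/4) ln(1 − 4p/3) = −0.75 ln(1 − 0.32744) = −0.75 ln(0.67256)
  = −0.75 × (-0.396664) = 0.297498 substitutions/site.

0.297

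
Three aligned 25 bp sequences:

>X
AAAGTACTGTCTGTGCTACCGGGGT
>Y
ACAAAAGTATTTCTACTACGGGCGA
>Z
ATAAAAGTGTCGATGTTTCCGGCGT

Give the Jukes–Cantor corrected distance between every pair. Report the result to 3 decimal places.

X–Y: 11/25 sites differ → p = 0.44, d = −0.75 ln(1 − 0.586667) = 0.662626 ≈ 0.663.
X–Z: 9/25 sites differ → p = 0.36, d = −0.75 ln(1 − 0.48) = 0.490445 ≈ 0.490.
Y–Z: 10/25 sites differ → p = 0.4, d = −0.75 ln(1 − 0.533333) = 0.571605 ≈ 0.572.

d(X,Y) = 0.663, d(X,Z) = 0.490, d(Y,Z) = 0.572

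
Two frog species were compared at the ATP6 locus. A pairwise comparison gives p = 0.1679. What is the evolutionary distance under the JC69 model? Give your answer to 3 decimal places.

d = −(3/4) ln(1 − 4p/3) = −0.75 ln(1 − 0.223867) = −0.75 ln(0.776133)
  = −0.75 × (-0.253431) = 0.190073 substitutions/site.

0.190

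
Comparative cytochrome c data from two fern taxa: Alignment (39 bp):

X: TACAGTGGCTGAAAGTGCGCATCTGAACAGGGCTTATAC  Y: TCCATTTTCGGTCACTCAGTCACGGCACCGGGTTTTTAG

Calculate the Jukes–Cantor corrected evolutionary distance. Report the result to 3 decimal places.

0.786

The sequences differ at 19 of 39 sites, so p = 19/39 ≈ 0.487179.
d = −(3/4) ln(1 − 4p/3) = −0.75 ln(1 − 0.649572) = −0.75 ln(0.350428)
  = −0.75 × (-1.048600) = 0.786450 substitutions/site.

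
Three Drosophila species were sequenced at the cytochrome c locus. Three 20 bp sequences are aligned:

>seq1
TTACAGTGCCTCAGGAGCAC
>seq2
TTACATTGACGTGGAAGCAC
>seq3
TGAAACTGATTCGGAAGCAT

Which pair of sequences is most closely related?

seq1–seq2: 6/20 differ, p = 0.300, d = 0.383.
seq1–seq3: 8/20 differ, p = 0.400, d = 0.572.
seq2–seq3: 7/20 differ, p = 0.350, d = 0.471.
The smallest distance is between seq1 and seq2.

seq1 and seq2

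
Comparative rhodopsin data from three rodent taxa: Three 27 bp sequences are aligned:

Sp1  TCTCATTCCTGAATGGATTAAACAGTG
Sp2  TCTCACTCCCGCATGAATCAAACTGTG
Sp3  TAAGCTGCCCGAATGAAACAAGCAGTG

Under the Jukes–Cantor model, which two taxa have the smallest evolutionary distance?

Sp1–Sp2: 6/27 differ, p = 0.222, d = 0.264.
Sp1–Sp3: 10/27 differ, p = 0.370, d = 0.511.
Sp2–Sp3: 10/27 differ, p = 0.370, d = 0.511.
The smallest distance is between Sp1 and Sp2.

Sp1 and Sp2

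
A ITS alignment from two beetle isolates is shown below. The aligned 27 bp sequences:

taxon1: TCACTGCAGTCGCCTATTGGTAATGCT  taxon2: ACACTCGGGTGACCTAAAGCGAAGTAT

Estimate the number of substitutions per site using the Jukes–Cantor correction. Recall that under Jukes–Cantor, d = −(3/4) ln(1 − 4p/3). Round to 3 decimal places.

0.770

The sequences differ at 13 of 27 sites, so p = 13/27 ≈ 0.481481.
d = −(3/4) ln(1 − 4p/3) = −0.75 ln(1 − 0.641975) = −0.75 ln(0.358025)
  = −0.75 × (-1.027152) = 0.770364 substitutions/site.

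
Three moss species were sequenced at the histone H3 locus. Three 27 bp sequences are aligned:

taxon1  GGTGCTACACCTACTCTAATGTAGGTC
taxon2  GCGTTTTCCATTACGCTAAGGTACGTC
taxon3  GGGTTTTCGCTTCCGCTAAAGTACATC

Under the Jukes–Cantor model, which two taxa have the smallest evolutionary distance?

taxon1–taxon2: 11/27 differ, p = 0.407, d = 0.588.
taxon1–taxon3: 11/27 differ, p = 0.407, d = 0.588.
taxon2–taxon3: 6/27 differ, p = 0.222, d = 0.264.
The smallest distance is between taxon2 and taxon3.

taxon2 and taxon3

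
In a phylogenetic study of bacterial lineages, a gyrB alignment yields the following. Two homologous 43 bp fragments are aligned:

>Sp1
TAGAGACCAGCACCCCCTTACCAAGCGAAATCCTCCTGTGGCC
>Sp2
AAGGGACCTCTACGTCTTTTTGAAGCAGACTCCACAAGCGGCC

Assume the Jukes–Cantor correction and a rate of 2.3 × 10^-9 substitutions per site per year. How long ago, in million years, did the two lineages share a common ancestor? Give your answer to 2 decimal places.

133.17

The sequences differ at 18 of 43 sites, so p = 18/43 ≈ 0.418605.
d = −(3/4) ln(1 − 4p/3) = −0.75 ln(1 − 0.55814) = −0.75 ln(0.44186)
  = −0.75 × (-0.816762) = 0.612572 substitutions/site.
Under a molecular clock d = 2μt, so t = d/(2μ) = 0.612572 / (2 × 2.3 × 10^-9) = 133.17 million years.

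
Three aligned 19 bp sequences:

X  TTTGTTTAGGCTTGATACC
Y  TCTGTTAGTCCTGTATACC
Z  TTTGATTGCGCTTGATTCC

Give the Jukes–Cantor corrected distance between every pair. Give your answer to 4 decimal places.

X–Y: 7/19 sites differ → p ≈ 0.368421, d = −0.75 ln(1 − 0.491228) = 0.506816 ≈ 0.5068.
X–Z: 4/19 sites differ → p ≈ 0.210526, d = −0.75 ln(1 − 0.280701) = 0.247109 ≈ 0.2471.
Y–Z: 8/19 sites differ → p ≈ 0.421053, d = −0.75 ln(1 − 0.561404) = 0.618132 ≈ 0.6181.

d(X,Y) = 0.5068, d(X,Z) = 0.2471, d(Y,Z) = 0.6181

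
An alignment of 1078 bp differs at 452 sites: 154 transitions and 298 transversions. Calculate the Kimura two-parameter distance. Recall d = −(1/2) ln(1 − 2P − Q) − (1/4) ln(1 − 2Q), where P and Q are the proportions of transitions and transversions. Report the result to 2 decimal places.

0.61

P = 154/1078 ≈ 0.142857 and Q = 298/1078 ≈ 0.276438.
Under the Kimura two-parameter model, d = −½ ln(1 − 2P − Q) − ¼ ln(1 − 2Q).
1 − 2P − Q = 0.437848, giving −½ ln(0.437848) = 0.412942.
1 − 2Q = 0.447124, giving −¼ ln(0.447124) = 0.201230.
d = 0.412942 + 0.201230 = 0.614172.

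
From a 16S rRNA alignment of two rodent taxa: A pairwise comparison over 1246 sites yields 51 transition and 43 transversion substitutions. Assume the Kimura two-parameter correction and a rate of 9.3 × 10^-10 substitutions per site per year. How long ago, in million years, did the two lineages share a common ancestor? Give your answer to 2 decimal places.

42.87

P = 51/1246 ≈ 0.040931 and Q = 43/1246 ≈ 0.03451.
Under the Kimura two-parameter model, d = −½ ln(1 − 2P − Q) − ¼ ln(1 − 2Q).
1 − 2P − Q = 0.883628, giving −½ ln(0.883628) = 0.061860.
1 − 2Q = 0.93098, giving −¼ ln(0.93098) = 0.017879.
d = 0.061860 + 0.017879 = 0.079739.
Under a molecular clock d = 2μt, so t = d/(2μ) = 0.079739 / (2 × 9.3 × 10^-10) = 42.87 million years.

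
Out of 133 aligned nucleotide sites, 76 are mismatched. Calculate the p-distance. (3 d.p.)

p = 76/133 = 0.571428… ≈ 0.571 (to 3 d.p.).

0.571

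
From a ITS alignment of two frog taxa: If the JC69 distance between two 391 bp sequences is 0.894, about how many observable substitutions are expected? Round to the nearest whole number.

204

Invert JC69: p = (3/4)(1 − e^(−4d/3)) = 0.75 × (1 − e^(-1.192)) = 0.75 × (1 − 0.303613) = 0.522290.
Expected differing sites = pL ≈ 0.522290 × 391 = 204.21539 ≈ 204.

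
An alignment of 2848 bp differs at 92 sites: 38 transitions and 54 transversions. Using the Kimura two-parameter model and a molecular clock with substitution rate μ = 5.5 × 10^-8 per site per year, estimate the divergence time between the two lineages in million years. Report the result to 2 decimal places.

P = 38/2848 ≈ 0.013343 and Q = 54/2848 ≈ 0.018961.
Under the Kimura two-parameter model, d = −½ ln(1 − 2P − Q) − ¼ ln(1 − 2Q).
1 − 2P − Q = 0.954353, giving −½ ln(0.954353) = 0.023361.
1 − 2Q = 0.962078, giving −¼ ln(0.962078) = 0.009665.
d = 0.023361 + 0.009665 = 0.033026.
Under a molecular clock d = 2μt, so t = d/(2μ) = 0.033026 / (2 × 5.5 × 10^-8) = 0.30 million years.

0.30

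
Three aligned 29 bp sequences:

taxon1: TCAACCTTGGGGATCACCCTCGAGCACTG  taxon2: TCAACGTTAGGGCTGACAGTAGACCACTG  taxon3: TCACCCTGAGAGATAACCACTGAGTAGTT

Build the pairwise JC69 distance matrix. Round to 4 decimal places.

d(taxon1,taxon2) = 0.3439, d(taxon1,taxon3) = 0.5285, d(taxon2,taxon3) = 0.7739

taxon1–taxon2: 8/29 sites differ → p ≈ 0.275862, d = −0.75 ln(1 − 0.367816) = 0.343931 ≈ 0.3439.
taxon1–taxon3: 11/29 sites differ → p ≈ 0.37931, d = −0.75 ln(1 − 0.505747) = 0.528531 ≈ 0.5285.
taxon2–taxon3: 14/29 sites differ → p ≈ 0.482759, d = −0.75 ln(1 − 0.643679) = 0.773942 ≈ 0.7739.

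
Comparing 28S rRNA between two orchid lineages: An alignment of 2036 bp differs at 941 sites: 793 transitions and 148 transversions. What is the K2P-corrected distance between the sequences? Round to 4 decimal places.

0.9934

P = 793/2036 ≈ 0.389489 and Q = 148/2036 ≈ 0.072692.
Under the Kimura two-parameter model, d = −½ ln(1 − 2P − Q) − ¼ ln(1 − 2Q).
1 − 2P − Q = 0.14833, giving −½ ln(0.14833) = 0.954158.
1 − 2Q = 0.854616, giving −¼ ln(0.854616) = 0.039276.
d = 0.954158 + 0.039276 = 0.993434.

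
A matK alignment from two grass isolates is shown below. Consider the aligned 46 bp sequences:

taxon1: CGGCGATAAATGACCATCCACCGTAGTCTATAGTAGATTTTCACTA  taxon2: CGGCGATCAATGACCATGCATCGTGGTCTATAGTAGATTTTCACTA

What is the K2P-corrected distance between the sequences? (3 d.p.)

Of 46 sites, 2 differences are transitions and 2 are transversions, so P = 2/46 ≈ 0.043478 and Q = 2/46 ≈ 0.043478.
Under the Kimura two-parameter model, d = −½ ln(1 − 2P − Q) − ¼ ln(1 − 2Q).
1 − 2P − Q = 0.869566, giving −½ ln(0.869566) = 0.069881.
1 − 2Q = 0.913044, giving −¼ ln(0.913044) = 0.022743.
d = 0.069881 + 0.022743 = 0.092624.

0.093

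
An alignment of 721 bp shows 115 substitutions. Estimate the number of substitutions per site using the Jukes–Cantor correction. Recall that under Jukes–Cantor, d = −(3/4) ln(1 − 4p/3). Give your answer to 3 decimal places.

p = 115/721 ≈ 0.159501.
d = −(3/4) ln(1 − 4p/3) = −0.75 ln(1 − 0.212668) = −0.75 ln(0.787332)
  = −0.75 × (-0.239105) = 0.179329 substitutions/site.

0.179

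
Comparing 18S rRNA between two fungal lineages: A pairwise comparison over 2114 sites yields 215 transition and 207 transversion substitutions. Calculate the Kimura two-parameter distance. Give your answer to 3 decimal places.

P = 215/2114 ≈ 0.101703 and Q = 207/2114 ≈ 0.097919.
Under the Kimura two-parameter model, d = −½ ln(1 − 2P − Q) − ¼ ln(1 − 2Q).
1 − 2P − Q = 0.698675, giving −½ ln(0.698675) = 0.179285.
1 − 2Q = 0.804162, giving −¼ ln(0.804162) = 0.054489.
d = 0.179285 + 0.054489 = 0.233774.

0.234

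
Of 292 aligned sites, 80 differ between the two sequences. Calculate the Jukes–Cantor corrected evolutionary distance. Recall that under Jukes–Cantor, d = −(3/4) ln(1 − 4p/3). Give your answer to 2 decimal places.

0.34

p = 80/292 ≈ 0.273973.
d = −(3/4) ln(1 − 4p/3) = −0.75 ln(1 − 0.365297) = −0.75 ln(0.634703)
  = −0.75 × (-0.454598) = 0.340949 substitutions/site.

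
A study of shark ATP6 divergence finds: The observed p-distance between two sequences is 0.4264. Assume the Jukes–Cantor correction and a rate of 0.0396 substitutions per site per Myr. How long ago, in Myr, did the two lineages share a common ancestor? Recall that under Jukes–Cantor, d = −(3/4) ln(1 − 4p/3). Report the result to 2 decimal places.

7.96

d = −(3/4) ln(1 − 4p/3) = −0.75 ln(1 − 0.568533) = −0.75 ln(0.431467)
  = −0.75 × (-0.840564) = 0.630423 substitutions/site.
Under a molecular clock d = 2μt, so t = d/(2μ) = 0.630423 / (2 × 0.0396) = 7.96 Myr.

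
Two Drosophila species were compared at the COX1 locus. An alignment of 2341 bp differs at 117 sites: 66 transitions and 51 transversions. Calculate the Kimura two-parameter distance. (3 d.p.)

P = 66/2341 ≈ 0.028193 and Q = 51/2341 ≈ 0.021786.
Under the Kimura two-parameter model, d = −½ ln(1 − 2P − Q) − ¼ ln(1 − 2Q).
1 − 2P − Q = 0.921828, giving −½ ln(0.921828) = 0.040698.
1 − 2Q = 0.956428, giving −¼ ln(0.956428) = 0.011137.
d = 0.040698 + 0.011137 = 0.051835.

0.052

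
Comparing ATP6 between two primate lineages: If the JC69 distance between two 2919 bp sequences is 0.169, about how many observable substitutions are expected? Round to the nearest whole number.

442

Invert JC69: p = (3/4)(1 − e^(−4d/3)) = 0.75 × (1 − e^(-0.225333)) = 0.75 × (1 − 0.798250) = 0.151313.
Expected differing sites = pL ≈ 0.151313 × 2919 = 441.682647 ≈ 442.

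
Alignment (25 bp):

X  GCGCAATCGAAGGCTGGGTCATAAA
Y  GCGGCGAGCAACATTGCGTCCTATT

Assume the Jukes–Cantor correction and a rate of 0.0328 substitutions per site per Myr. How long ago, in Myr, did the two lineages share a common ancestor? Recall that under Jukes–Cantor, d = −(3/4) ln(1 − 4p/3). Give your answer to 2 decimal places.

The sequences differ at 13 of 25 sites, so p = 13/25 = 0.52.
d = −(3/4) ln(1 − 4p/3) = −0.75 ln(1 − 0.693333) = −0.75 ln(0.306667)
  = −0.75 × (-1.181993) = 0.886495 substitutions/site.
Under a molecular clock d = 2μt, so t = d/(2μ) = 0.886495 / (2 × 0.0328) = 13.51 Myr.

13.51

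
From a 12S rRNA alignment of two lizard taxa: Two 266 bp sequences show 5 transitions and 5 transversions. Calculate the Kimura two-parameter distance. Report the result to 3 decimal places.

0.039

P = 5/266 ≈ 0.018797 and Q = 5/266 ≈ 0.018797.
Under the Kimura two-parameter model, d = −½ ln(1 − 2P − Q) − ¼ ln(1 − 2Q).
1 − 2P − Q = 0.943609, giving −½ ln(0.943609) = 0.029022.
1 − 2Q = 0.962406, giving −¼ ln(0.962406) = 0.009580.
d = 0.029022 + 0.009580 = 0.038602.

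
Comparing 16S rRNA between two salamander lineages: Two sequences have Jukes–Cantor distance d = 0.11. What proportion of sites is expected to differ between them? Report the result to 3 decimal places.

p = (3/4)(1 − e^(−4d/3)) = 0.75 × (1 − e^(-0.146667)) = 0.75 × (1 − 0.863582) = 0.102314.

0.102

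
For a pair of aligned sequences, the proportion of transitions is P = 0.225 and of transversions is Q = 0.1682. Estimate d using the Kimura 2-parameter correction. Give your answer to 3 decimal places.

Under the Kimura two-parameter model, d = −½ ln(1 − 2P − Q) − ¼ ln(1 − 2Q).
1 − 2P − Q = 0.3818, giving −½ ln(0.3818) = 0.481429.
1 − 2Q = 0.6636, giving −¼ ln(0.6636) = 0.102519.
d = 0.481429 + 0.102519 = 0.583948.

0.584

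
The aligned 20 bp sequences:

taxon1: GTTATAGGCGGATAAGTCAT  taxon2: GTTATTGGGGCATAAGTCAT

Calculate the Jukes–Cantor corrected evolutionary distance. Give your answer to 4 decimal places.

The sequences differ at 3 of 20 sites (6, 9, 11), so p = 3/20 = 0.15.
d = −(3/4) ln(1 − 4p/3) = −0.75 ln(1 − 0.2) = −0.75 ln(0.8)
  = −0.75 × (-0.223144) = 0.167358 substitutions/site.

0.1674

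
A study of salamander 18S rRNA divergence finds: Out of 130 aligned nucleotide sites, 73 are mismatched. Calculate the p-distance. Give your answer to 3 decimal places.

0.562

p = 73/130 = 0.561538… ≈ 0.562 (to 3 d.p.).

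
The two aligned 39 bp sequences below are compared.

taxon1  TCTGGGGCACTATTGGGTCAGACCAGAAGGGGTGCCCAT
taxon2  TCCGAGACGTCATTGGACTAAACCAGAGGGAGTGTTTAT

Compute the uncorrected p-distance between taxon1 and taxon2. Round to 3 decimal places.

0.385

The sequences differ at 15 of 39 positions.
p = 15/39 = 0.384615… ≈ 0.385 (to 3 d.p.).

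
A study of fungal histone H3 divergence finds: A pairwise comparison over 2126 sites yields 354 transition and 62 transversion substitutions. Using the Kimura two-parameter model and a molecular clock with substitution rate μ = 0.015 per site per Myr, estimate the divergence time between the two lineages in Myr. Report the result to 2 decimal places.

8.00

P = 354/2126 ≈ 0.16651 and Q = 62/2126 ≈ 0.029163.
Under the Kimura two-parameter model, d = −½ ln(1 − 2P − Q) − ¼ ln(1 − 2Q).
1 − 2P − Q = 0.637817, giving −½ ln(0.637817) = 0.224852.
1 − 2Q = 0.941674, giving −¼ ln(0.941674) = 0.015024.
d = 0.224852 + 0.015024 = 0.239876.
Under a molecular clock d = 2μt, so t = d/(2μ) = 0.239876 / (2 × 0.015) = 8.00 Myr.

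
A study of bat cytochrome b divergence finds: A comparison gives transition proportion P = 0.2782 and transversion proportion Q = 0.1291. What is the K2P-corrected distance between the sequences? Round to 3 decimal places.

Under the Kimura two-parameter model, d = −½ ln(1 − 2P − Q) − ¼ ln(1 − 2Q).
1 − 2P − Q = 0.3145, giving −½ ln(0.3145) = 0.578386.
1 − 2Q = 0.7418, giving −¼ ln(0.7418) = 0.074669.
d = 0.578386 + 0.074669 = 0.653055.

0.653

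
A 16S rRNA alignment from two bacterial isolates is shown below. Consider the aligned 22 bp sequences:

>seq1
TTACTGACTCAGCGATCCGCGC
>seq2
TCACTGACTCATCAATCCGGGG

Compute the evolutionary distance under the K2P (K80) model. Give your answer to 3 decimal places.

Of 22 sites, 2 differences are transitions and 3 are transversions, so P = 2/22 ≈ 0.090909 and Q = 3/22 ≈ 0.136364.
Under the Kimura two-parameter model, d = −½ ln(1 − 2P − Q) − ¼ ln(1 − 2Q).
1 − 2P − Q = 0.681818, giving −½ ln(0.681818) = 0.191496.
1 − 2Q = 0.727272, giving −¼ ln(0.727272) = 0.079614.
d = 0.191496 + 0.079614 = 0.271110.

0.271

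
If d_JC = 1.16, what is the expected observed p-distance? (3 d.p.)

p = (3/4)(1 − e^(−4d/3)) = 0.75 × (1 − e^(-1.546667)) = 0.75 × (1 − 0.212957) = 0.590282.

0.590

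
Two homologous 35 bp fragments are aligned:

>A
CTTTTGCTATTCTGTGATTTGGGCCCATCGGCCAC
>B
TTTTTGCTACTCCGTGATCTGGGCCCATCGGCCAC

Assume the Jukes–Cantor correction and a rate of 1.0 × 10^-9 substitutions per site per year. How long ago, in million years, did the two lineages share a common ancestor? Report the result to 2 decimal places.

The sequences differ at 4 of 35 sites (1, 10, 13, 19), so p = 4/35 ≈ 0.114286.
d = −(3/4) ln(1 − 4p/3) = −0.75 ln(1 − 0.152381) = −0.75 ln(0.847619)
  = −0.75 × (-0.165324) = 0.123993 substitutions/site.
Under a molecular clock d = 2μt, so t = d/(2μ) = 0.123993 / (2 × 1.0 × 10^-9) = 62.00 million years.

62.00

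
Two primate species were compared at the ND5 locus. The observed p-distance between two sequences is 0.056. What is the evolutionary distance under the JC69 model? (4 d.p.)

0.0582

d = −(3/4) ln(1 − 4p/3) = −0.75 ln(1 − 0.074667) = −0.75 ln(0.925333)
  = −0.75 × (-0.077602) = 0.058202 substitutions/site.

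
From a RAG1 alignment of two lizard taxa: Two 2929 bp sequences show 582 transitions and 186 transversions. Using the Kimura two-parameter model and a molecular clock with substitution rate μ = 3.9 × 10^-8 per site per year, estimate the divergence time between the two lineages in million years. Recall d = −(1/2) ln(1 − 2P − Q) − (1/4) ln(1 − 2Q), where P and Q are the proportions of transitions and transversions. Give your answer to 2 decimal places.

4.40

P = 582/2929 ≈ 0.198703 and Q = 186/2929 ≈ 0.063503.
Under the Kimura two-parameter model, d = −½ ln(1 − 2P − Q) − ¼ ln(1 − 2Q).
1 − 2P − Q = 0.539091, giving −½ ln(0.539091) = 0.308935.
1 − 2Q = 0.872994, giving −¼ ln(0.872994) = 0.033957.
d = 0.308935 + 0.033957 = 0.342892.
Under a molecular clock d = 2μt, so t = d/(2μ) = 0.342892 / (2 × 3.9 × 10^-8) = 4.40 million years.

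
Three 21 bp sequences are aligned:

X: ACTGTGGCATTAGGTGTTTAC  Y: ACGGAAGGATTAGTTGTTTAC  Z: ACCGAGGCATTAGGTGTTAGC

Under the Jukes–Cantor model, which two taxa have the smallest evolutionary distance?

X and Z

X–Y: 5/21 differ, p = 0.238, d = 0.286.
X–Z: 4/21 differ, p = 0.190, d = 0.220.
Y–Z: 6/21 differ, p = 0.286, d = 0.360.
The smallest distance is between X and Z.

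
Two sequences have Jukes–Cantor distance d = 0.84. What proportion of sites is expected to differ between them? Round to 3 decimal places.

p = (3/4)(1 − e^(−4d/3)) = 0.75 × (1 − e^(-1.12)) = 0.75 × (1 − 0.326280) = 0.505290.

0.505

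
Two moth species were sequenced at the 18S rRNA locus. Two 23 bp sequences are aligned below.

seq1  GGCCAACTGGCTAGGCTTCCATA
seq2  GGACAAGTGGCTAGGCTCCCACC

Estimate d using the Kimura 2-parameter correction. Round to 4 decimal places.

Of 23 sites, 2 differences are transitions and 3 are transversions, so P = 2/23 ≈ 0.086957 and Q = 3/23 ≈ 0.130435.
Under the Kimura two-parameter model, d = −½ ln(1 − 2P − Q) − ¼ ln(1 − 2Q).
1 − 2P − Q = 0.695651, giving −½ ln(0.695651) = 0.181454.
1 − 2Q = 0.73913, giving −¼ ln(0.73913) = 0.075570.
d = 0.181454 + 0.075570 = 0.257024.

0.2570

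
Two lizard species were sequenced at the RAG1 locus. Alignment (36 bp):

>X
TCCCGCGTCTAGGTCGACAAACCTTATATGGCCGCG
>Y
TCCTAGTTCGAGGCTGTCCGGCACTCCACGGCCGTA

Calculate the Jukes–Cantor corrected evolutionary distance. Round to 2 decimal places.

The sequences differ at 18 of 36 sites, so p = 18/36 = 0.5.
d = −(3/4) ln(1 − 4p/3) = −0.75 ln(1 − 0.666667) = −0.75 ln(0.333333)
  = −0.75 × (-1.098613) = 0.823960 substitutions/site.

0.82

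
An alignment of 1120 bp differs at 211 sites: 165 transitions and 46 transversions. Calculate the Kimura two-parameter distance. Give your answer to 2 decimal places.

0.23

P = 165/1120 ≈ 0.147321 and Q = 46/1120 ≈ 0.041071.
Under the Kimura two-parameter model, d = −½ ln(1 − 2P − Q) − ¼ ln(1 − 2Q).
1 − 2P − Q = 0.664287, giving −½ ln(0.664287) = 0.204520.
1 − 2Q = 0.917858, giving −¼ ln(0.917858) = 0.021428.
d = 0.204520 + 0.021428 = 0.225948.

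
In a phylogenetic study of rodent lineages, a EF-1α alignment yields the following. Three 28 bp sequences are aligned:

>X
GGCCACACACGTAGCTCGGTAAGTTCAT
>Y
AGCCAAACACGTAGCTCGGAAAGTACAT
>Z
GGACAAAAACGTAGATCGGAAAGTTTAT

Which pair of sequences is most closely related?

X and Y

X–Y: 4/28 differ, p = 0.143, d = 0.158.
X–Z: 6/28 differ, p = 0.214, d = 0.252.
Y–Z: 6/28 differ, p = 0.214, d = 0.252.
The smallest distance is between X and Y.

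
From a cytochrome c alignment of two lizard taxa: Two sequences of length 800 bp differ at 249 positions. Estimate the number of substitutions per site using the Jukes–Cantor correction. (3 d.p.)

p = 249/800 = 0.31125.
d = −(3/4) ln(1 − 4p/3) = −0.75 ln(1 − 0.415) = −0.75 ln(0.585)
  = −0.75 × (-0.536143) = 0.402107 substitutions/site.

0.402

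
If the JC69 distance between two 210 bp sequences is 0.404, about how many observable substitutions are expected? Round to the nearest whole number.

Invert JC69: p = (3/4)(1 − e^(−4d/3)) = 0.75 × (1 − e^(-0.538667)) = 0.75 × (1 − 0.583526) = 0.312356.
Expected differing sites = pL ≈ 0.312356 × 210 = 65.59476 ≈ 66.

66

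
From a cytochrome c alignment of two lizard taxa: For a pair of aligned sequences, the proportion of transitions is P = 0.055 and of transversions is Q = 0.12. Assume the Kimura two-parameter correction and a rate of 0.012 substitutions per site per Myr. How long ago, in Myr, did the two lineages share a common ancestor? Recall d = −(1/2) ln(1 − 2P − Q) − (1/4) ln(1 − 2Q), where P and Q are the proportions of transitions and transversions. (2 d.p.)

8.30

Under the Kimura two-parameter model, d = −½ ln(1 − 2P − Q) − ¼ ln(1 − 2Q).
1 − 2P − Q = 0.77, giving −½ ln(0.77) = 0.130682.
1 − 2Q = 0.76, giving −¼ ln(0.76) = 0.068609.
d = 0.130682 + 0.068609 = 0.199291.
Under a molecular clock d = 2μt, so t = d/(2μ) = 0.199291 / (2 × 0.012) = 8.30 Myr.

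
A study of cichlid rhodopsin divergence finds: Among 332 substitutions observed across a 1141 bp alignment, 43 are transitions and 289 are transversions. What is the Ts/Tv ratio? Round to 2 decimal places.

R = 43/289 = 0.148788… ≈ 0.15 (to 2 d.p.).

0.15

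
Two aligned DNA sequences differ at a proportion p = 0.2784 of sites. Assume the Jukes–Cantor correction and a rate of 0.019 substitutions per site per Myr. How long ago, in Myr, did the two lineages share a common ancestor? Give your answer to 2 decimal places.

9.16

d = −(3/4) ln(1 − 4p/3) = −0.75 ln(1 − 0.3712) = −0.75 ln(0.6288)
  = −0.75 × (-0.463942) = 0.347957 substitutions/site.
Under a molecular clock d = 2μt, so t = d/(2μ) = 0.347957 / (2 × 0.019) = 9.16 Myr.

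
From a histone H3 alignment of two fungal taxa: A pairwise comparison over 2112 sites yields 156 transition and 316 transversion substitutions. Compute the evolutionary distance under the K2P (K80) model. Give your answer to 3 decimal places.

P = 156/2112 ≈ 0.073864 and Q = 316/2112 ≈ 0.149621.
Under the Kimura two-parameter model, d = −½ ln(1 − 2P − Q) − ¼ ln(1 − 2Q).
1 − 2P − Q = 0.702651, giving −½ ln(0.702651) = 0.176447.
1 − 2Q = 0.700758, giving −¼ ln(0.700758) = 0.088898.
d = 0.176447 + 0.088898 = 0.265345.

0.265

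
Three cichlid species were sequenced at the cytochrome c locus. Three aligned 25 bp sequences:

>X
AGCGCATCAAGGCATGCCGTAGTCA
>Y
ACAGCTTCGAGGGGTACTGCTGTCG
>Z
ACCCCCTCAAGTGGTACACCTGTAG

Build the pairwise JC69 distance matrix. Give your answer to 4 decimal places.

X–Y: 11/25 sites differ → p = 0.44, d = −0.75 ln(1 − 0.586667) = 0.662626 ≈ 0.6626.
X–Z: 13/25 sites differ → p = 0.52, d = −0.75 ln(1 − 0.693333) = 0.886495 ≈ 0.8865.
Y–Z: 8/25 sites differ → p = 0.32, d = −0.75 ln(1 − 0.426667) = 0.417216 ≈ 0.4172.

d(X,Y) = 0.6626, d(X,Z) = 0.8865, d(Y,Z) = 0.4172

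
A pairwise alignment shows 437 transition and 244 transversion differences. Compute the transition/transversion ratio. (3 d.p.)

R = 437/244 = 1.790983… ≈ 1.791 (to 3 d.p.).

1.791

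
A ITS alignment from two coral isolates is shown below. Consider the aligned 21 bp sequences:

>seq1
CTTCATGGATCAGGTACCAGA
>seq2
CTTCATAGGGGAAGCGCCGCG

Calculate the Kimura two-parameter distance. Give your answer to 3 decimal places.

0.913

Of 21 sites, 7 differences are transitions and 3 are transversions, so P = 7/21 ≈ 0.333333 and Q = 3/21 ≈ 0.142857.
Under the Kimura two-parameter model, d = −½ ln(1 − 2P − Q) − ¼ ln(1 − 2Q).
1 − 2P − Q = 0.190477, giving −½ ln(0.190477) = 0.829112.
1 − 2Q = 0.714286, giving −¼ ln(0.714286) = 0.084118.
d = 0.829112 + 0.084118 = 0.913230.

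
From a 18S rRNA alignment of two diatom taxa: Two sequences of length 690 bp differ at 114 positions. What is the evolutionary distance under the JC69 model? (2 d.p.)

0.19

p = 114/690 ≈ 0.165217.
d = −(3/4) ln(1 − 4p/3) = −0.75 ln(1 − 0.220289) = −0.75 ln(0.779711)
  = −0.75 × (-0.248832) = 0.186624 substitutions/site.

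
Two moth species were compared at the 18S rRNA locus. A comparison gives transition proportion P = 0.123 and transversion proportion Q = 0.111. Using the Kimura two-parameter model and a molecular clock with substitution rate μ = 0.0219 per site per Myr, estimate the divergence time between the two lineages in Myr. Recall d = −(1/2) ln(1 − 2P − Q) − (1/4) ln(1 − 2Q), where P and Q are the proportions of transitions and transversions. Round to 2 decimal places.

Under the Kimura two-parameter model, d = −½ ln(1 − 2P − Q) − ¼ ln(1 − 2Q).
1 − 2P − Q = 0.643, giving −½ ln(0.643) = 0.220805.
1 − 2Q = 0.778, giving −¼ ln(0.778) = 0.062757.
d = 0.220805 + 0.062757 = 0.283562.
Under a molecular clock d = 2μt, so t = d/(2μ) = 0.283562 / (2 × 0.0219) = 6.47 Myr.

6.47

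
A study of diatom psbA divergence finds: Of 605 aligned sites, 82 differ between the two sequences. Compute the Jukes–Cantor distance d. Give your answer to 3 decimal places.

0.149

p = 82/605 ≈ 0.135537.
d = −(3/4) ln(1 − 4p/3) = −0.75 ln(1 − 0.180716) = −0.75 ln(0.819284)
  = −0.75 × (-0.199324) = 0.149493 substitutions/site.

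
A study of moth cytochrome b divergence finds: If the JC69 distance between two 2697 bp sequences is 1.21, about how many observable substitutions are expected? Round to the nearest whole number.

Invert JC69: p = (3/4)(1 − e^(−4d/3)) = 0.75 × (1 − e^(-1.613333)) = 0.75 × (1 − 0.199222) = 0.600584.
Expected differing sites = pL ≈ 0.600584 × 2697 = 1619.775048 ≈ 1620.

1620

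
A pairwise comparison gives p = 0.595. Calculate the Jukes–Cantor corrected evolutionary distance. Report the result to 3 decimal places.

1.182

d = −(3/4) ln(1 − 4p/3) = −0.75 ln(1 − 0.793333) = −0.75 ln(0.206667)
  = −0.75 × (-1.576646) = 1.182485 substitutions/site.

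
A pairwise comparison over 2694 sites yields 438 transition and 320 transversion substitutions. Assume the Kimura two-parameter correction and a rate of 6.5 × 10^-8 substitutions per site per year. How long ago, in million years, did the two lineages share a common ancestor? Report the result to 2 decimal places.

P = 438/2694 ≈ 0.162584 and Q = 320/2694 ≈ 0.118782.
Under the Kimura two-parameter model, d = −½ ln(1 − 2P − Q) − ¼ ln(1 − 2Q).
1 − 2P − Q = 0.55605, giving −½ ln(0.55605) = 0.293449.
1 − 2Q = 0.762436, giving −¼ ln(0.762436) = 0.067809.
d = 0.293449 + 0.067809 = 0.361258.
Under a molecular clock d = 2μt, so t = d/(2μ) = 0.361258 / (2 × 6.5 × 10^-8) = 2.78 million years.

2.78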